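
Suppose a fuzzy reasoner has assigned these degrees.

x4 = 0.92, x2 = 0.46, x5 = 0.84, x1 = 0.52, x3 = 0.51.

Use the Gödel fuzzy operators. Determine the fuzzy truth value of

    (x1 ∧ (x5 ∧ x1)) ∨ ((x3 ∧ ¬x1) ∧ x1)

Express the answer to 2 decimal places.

x5 ∧ x1 = min(a, b) on (0.84, 0.52) = 0.52
x1 ∧ (x5 ∧ x1) = min(a, b) on (0.52, 0.52) = 0.52
¬x1 = 1 − 0.52 = 0.48
x3 ∧ ¬x1 = min(a, b) on (0.51, 0.48) = 0.48
(x3 ∧ ¬x1) ∧ x1 = min(a, b) on (0.48, 0.52) = 0.48
(x1 ∧ (x5 ∧ x1)) ∨ ((x3 ∧ ¬x1) ∧ x1) = max(a, b) on (0.52, 0.48) = 0.52

0.52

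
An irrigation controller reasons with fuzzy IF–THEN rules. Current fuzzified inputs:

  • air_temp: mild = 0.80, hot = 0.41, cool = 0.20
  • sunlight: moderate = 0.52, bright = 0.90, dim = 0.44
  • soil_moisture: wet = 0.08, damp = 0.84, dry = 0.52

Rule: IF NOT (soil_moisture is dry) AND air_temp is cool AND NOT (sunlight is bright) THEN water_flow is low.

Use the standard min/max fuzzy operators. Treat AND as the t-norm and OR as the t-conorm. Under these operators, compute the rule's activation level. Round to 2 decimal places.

firing strength: ¬dry=1−0.52=0.48, cool=0.20, ¬bright=1−0.90=0.10; AND[min(a, b)] → w = 0.10

0.10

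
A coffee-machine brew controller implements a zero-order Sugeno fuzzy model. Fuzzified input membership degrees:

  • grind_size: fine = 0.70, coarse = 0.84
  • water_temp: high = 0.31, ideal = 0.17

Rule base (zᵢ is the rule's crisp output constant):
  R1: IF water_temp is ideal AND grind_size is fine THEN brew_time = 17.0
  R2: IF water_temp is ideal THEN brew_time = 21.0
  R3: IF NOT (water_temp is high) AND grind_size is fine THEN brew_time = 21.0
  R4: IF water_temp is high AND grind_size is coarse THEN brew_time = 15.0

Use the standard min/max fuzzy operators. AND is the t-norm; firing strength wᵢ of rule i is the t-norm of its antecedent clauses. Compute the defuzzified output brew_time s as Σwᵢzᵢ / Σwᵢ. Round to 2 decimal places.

R1 (z=17.0): ideal=0.17, fine=0.70; AND[min(a, b)] → w = 0.17
R2 (z=21.0): ideal=0.17 → w = 0.17
R3 (z=21.0): ¬high=1−0.31=0.69, fine=0.70; AND[min(a, b)] → w = 0.69
R4 (z=15.0): high=0.31, coarse=0.84; AND[min(a, b)] → w = 0.31
Weighted average = (0.17·17.0 + 0.17·21.0 + 0.69·21.0 + 0.31·15.0) / (0.17 + 0.17 + 0.69 + 0.31)
  = 25.6000 / 1.3400 = 19.10

19.10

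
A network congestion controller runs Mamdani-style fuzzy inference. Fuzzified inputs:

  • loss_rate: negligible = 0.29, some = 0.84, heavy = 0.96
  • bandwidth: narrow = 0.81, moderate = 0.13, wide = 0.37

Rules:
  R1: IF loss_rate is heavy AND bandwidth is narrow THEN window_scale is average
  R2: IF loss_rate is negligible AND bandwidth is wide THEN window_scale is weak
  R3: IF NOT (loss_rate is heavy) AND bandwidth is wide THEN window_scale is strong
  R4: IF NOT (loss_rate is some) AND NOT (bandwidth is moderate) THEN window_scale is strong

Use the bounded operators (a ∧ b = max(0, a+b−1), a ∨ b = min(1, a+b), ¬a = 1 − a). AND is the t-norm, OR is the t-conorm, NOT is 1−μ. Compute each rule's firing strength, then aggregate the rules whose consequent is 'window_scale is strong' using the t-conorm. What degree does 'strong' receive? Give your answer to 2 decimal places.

R1: heavy=0.96, narrow=0.81; AND[max(0, a+b−1)] → w = 0.77
R2: negligible=0.29, wide=0.37; AND[max(0, a+b−1)] → w = 0.00
R3: ¬heavy=1−0.96=0.04, wide=0.37; AND[max(0, a+b−1)] → w = 0.00
R4: ¬some=1−0.84=0.16, ¬moderate=1−0.13=0.87; AND[max(0, a+b−1)] → w = 0.03
Rules with consequent 'strong': {R3, R4} → strengths 0.00, 0.03
Aggregate via t-conorm [min(1, a+b)]: 0.03

0.03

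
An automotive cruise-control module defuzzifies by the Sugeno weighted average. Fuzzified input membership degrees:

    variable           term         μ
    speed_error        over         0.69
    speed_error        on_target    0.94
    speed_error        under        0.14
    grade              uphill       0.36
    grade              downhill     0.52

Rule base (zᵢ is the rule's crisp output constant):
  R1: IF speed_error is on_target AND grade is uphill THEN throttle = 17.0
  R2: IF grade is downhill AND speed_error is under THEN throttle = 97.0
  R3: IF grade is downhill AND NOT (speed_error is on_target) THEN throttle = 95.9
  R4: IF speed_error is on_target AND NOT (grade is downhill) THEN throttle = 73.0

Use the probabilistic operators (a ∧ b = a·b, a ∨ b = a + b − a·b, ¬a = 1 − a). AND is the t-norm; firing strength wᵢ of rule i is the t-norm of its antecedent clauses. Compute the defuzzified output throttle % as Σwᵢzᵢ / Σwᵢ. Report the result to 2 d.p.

54.55

R1 (z=17.0): on_target=0.94, uphill=0.36; AND[a·b] → w = 0.3384
R2 (z=97.0): downhill=0.52, under=0.14; AND[a·b] → w = 0.0728
R3 (z=95.9): downhill=0.52, ¬on_target=1−0.94=0.06; AND[a·b] → w = 0.0312
R4 (z=73.0): on_target=0.94, ¬downhill=1−0.52=0.48; AND[a·b] → w = 0.4512
Weighted average = (0.3384·17.0 + 0.0728·97.0 + 0.0312·95.9 + 0.4512·73.0) / (0.3384 + 0.0728 + 0.0312 + 0.4512)
  = 48.7441 / 0.8936 = 54.55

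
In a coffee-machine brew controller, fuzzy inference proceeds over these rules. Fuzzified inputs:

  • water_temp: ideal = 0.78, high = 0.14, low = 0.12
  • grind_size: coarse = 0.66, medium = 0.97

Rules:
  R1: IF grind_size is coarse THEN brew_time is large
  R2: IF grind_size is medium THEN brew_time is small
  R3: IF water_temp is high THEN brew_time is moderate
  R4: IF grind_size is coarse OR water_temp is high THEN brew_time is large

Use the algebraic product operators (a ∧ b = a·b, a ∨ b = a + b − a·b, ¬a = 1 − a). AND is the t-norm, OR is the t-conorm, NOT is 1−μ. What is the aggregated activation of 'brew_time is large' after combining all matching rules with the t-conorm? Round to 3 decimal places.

R1: coarse=0.66 → w = 0.6600
R2: medium=0.97 → w = 0.9700
R3: high=0.14 → w = 0.1400
R4: coarse=0.66, high=0.14; OR[a + b − a·b] → w = 0.7076
Rules with consequent 'large': {R1, R4} → strengths 0.6600, 0.7076
Aggregate via t-conorm [a + b − a·b]: 0.9006

0.901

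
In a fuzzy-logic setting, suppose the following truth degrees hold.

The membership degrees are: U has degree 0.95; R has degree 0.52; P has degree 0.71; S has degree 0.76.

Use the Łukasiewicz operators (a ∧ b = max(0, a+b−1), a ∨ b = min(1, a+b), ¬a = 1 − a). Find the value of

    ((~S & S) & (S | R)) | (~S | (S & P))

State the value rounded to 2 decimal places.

0.71

~S = 1 − 0.76 = 0.24
~S & S = max(0, a+b−1) on (0.24, 0.76) = 0.00
S | R = min(1, a+b) on (0.76, 0.52) = 1.00
(~S & S) & (S | R) = max(0, a+b−1) on (0.00, 1.00) = 0.00
~S = 1 − 0.76 = 0.24
S & P = max(0, a+b−1) on (0.76, 0.71) = 0.47
~S | (S & P) = min(1, a+b) on (0.24, 0.47) = 0.71
((~S & S) & (S | R)) | (~S | (S & P)) = min(1, a+b) on (0.00, 0.71) = 0.71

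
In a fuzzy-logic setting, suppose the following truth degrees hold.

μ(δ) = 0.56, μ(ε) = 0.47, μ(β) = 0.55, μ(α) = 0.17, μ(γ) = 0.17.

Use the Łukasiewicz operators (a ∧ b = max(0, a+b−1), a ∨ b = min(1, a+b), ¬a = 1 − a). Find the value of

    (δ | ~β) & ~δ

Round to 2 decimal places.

~β = 1 − 0.55 = 0.45
δ | ~β = min(1, a+b) on (0.56, 0.45) = 1.00
~δ = 1 − 0.56 = 0.44
(δ | ~β) & ~δ = max(0, a+b−1) on (1.00, 0.44) = 0.44

0.44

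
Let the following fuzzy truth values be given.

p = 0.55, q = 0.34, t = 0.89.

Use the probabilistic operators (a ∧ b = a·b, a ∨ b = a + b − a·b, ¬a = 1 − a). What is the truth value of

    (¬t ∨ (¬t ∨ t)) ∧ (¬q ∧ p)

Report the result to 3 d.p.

¬t = 1 − 0.8900 = 0.1100
¬t = 1 − 0.8900 = 0.1100
¬t ∨ t = a + b − a·b on (0.1100, 0.8900) = 0.9021
¬t ∨ (¬t ∨ t) = a + b − a·b on (0.1100, 0.9021) = 0.9129
¬q = 1 − 0.3400 = 0.6600
¬q ∧ p = a·b on (0.6600, 0.5500) = 0.3630
(¬t ∨ (¬t ∨ t)) ∧ (¬q ∧ p) = a·b on (0.9129, 0.3630) = 0.3314

0.331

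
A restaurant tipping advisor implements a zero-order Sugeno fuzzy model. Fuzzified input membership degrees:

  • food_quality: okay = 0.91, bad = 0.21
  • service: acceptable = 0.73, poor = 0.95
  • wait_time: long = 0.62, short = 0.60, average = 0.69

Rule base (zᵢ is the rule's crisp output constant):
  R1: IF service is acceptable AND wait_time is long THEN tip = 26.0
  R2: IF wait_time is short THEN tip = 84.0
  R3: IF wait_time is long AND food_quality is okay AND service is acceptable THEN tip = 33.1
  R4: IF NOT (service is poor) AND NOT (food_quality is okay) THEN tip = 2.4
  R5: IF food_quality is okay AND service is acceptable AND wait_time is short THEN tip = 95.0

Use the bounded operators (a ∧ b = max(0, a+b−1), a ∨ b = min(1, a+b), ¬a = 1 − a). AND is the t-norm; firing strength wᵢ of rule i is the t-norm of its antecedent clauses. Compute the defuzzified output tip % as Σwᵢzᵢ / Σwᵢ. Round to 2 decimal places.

R1 (z=26.0): acceptable=0.73, long=0.62; AND[max(0, a+b−1)] → w = 0.35
R2 (z=84.0): short=0.60 → w = 0.60
R3 (z=33.1): long=0.62, okay=0.91, acceptable=0.73; AND[max(0, a+b−1)] → w = 0.26
R4 (z=2.4): ¬poor=1−0.95=0.05, ¬okay=1−0.91=0.09; AND[max(0, a+b−1)] → w = 0.00
R5 (z=95.0): okay=0.91, acceptable=0.73, short=0.60; AND[max(0, a+b−1)] → w = 0.24
Weighted average = (0.35·26.0 + 0.60·84.0 + 0.26·33.1 + 0.00·2.4 + 0.24·95.0) / (0.35 + 0.60 + 0.26 + 0.00 + 0.24)
  = 90.9060 / 1.4500 = 62.69

62.69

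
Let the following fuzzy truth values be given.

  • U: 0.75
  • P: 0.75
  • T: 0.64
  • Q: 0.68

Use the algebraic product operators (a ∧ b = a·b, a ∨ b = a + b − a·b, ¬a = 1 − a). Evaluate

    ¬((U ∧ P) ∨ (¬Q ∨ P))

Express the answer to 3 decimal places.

0.074

U ∧ P = a·b on (0.7500, 0.7500) = 0.5625
¬Q = 1 − 0.6800 = 0.3200
¬Q ∨ P = a + b − a·b on (0.3200, 0.7500) = 0.8300
(U ∧ P) ∨ (¬Q ∨ P) = a + b − a·b on (0.5625, 0.8300) = 0.9256
¬((U ∧ P) ∨ (¬Q ∨ P)) = 1 − 0.9256 = 0.0744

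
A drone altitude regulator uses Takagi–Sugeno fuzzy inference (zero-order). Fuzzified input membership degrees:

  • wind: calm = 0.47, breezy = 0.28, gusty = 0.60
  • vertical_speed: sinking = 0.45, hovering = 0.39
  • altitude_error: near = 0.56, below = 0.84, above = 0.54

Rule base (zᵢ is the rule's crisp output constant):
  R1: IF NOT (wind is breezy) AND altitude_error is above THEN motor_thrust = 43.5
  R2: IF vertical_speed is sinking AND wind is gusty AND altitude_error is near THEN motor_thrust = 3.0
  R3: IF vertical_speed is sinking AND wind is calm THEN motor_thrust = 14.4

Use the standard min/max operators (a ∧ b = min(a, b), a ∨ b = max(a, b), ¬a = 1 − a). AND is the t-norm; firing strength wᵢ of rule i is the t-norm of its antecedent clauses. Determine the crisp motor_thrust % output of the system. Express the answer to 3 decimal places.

21.750

R1 (z=43.5): ¬breezy=1−0.28=0.72, above=0.54; AND[min(a, b)] → w = 0.54
R2 (z=3.0): sinking=0.45, gusty=0.60, near=0.56; AND[min(a, b)] → w = 0.45
R3 (z=14.4): sinking=0.45, calm=0.47; AND[min(a, b)] → w = 0.45
Weighted average = (0.54·43.5 + 0.45·3.0 + 0.45·14.4) / (0.54 + 0.45 + 0.45)
  = 31.3200 / 1.4400 = 21.750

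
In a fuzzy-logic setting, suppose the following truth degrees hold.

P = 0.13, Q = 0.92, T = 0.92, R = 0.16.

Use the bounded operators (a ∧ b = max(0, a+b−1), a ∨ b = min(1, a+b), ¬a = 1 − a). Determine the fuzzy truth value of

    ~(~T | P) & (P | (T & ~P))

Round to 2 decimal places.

~T = 1 − 0.92 = 0.08
~T | P = min(1, a+b) on (0.08, 0.13) = 0.21
~(~T | P) = 1 − 0.21 = 0.79
~P = 1 − 0.13 = 0.87
T & ~P = max(0, a+b−1) on (0.92, 0.87) = 0.79
P | (T & ~P) = min(1, a+b) on (0.13, 0.79) = 0.92
~(~T | P) & (P | (T & ~P)) = max(0, a+b−1) on (0.79, 0.92) = 0.71

0.71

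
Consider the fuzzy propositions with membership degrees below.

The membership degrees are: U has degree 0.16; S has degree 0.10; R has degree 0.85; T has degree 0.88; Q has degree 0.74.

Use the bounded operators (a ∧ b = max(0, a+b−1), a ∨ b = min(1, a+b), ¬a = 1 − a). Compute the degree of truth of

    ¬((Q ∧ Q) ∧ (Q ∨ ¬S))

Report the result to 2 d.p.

0.52

Q ∧ Q = max(0, a+b−1) on (0.74, 0.74) = 0.48
¬S = 1 − 0.10 = 0.90
Q ∨ ¬S = min(1, a+b) on (0.74, 0.90) = 1.00
(Q ∧ Q) ∧ (Q ∨ ¬S) = max(0, a+b−1) on (0.48, 1.00) = 0.48
¬((Q ∧ Q) ∧ (Q ∨ ¬S)) = 1 − 0.48 = 0.52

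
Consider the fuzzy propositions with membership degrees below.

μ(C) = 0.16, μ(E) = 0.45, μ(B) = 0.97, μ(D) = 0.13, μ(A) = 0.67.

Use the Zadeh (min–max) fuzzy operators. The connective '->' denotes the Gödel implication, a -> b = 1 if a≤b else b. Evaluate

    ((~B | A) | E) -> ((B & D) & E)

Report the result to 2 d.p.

~B = 1 − 0.97 = 0.03
~B | A = max(a, b) on (0.03, 0.67) = 0.67
(~B | A) | E = max(a, b) on (0.67, 0.45) = 0.67
B & D = min(a, b) on (0.97, 0.13) = 0.13
(B & D) & E = min(a, b) on (0.13, 0.45) = 0.13
((~B | A) | E) -> ((B & D) & E)  [Gödel: 1 if a≤b else b] with a=0.67, b=0.13 → 0.13

0.13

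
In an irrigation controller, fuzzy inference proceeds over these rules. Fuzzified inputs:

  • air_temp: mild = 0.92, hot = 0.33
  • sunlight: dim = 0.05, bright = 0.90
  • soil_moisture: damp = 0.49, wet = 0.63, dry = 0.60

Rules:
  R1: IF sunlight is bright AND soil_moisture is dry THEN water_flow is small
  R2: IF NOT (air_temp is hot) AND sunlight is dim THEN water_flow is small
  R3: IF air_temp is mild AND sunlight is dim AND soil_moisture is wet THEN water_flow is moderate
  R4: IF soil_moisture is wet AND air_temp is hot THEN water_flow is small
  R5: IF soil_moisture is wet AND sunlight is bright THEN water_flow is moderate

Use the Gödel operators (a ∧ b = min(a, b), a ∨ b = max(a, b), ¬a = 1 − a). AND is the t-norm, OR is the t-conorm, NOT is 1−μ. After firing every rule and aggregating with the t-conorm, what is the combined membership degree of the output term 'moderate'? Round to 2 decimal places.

0.63

R1: bright=0.90, dry=0.60; AND[min(a, b)] → w = 0.60
R2: ¬hot=1−0.33=0.67, dim=0.05; AND[min(a, b)] → w = 0.05
R3: mild=0.92, dim=0.05, wet=0.63; AND[min(a, b)] → w = 0.05
R4: wet=0.63, hot=0.33; AND[min(a, b)] → w = 0.33
R5: wet=0.63, bright=0.90; AND[min(a, b)] → w = 0.63
Rules with consequent 'moderate': {R3, R5} → strengths 0.05, 0.63
Aggregate via t-conorm [max(a, b)]: 0.63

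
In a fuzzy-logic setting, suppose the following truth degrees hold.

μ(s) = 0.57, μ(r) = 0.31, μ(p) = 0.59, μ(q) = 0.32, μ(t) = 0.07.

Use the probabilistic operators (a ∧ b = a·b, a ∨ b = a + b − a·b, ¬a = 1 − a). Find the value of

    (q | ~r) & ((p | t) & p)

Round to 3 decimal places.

0.288

~r = 1 − 0.3100 = 0.6900
q | ~r = a + b − a·b on (0.3200, 0.6900) = 0.7892
p | t = a + b − a·b on (0.5900, 0.0700) = 0.6187
(p | t) & p = a·b on (0.6187, 0.5900) = 0.3650
(q | ~r) & ((p | t) & p) = a·b on (0.7892, 0.3650) = 0.2881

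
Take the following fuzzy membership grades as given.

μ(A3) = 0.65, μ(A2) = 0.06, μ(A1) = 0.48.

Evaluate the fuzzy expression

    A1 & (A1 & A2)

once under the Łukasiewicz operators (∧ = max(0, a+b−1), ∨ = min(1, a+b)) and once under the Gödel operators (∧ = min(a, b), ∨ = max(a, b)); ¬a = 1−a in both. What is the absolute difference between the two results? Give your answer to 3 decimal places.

Under Łukasiewicz:
  A1 & A2 = max(0, a+b−1) on (0.48, 0.06) = 0.00
  A1 & (A1 & A2) = max(0, a+b−1) on (0.48, 0.00) = 0.00
  → value = 0.0000
Under Gödel:
  A1 & A2 = min(a, b) on (0.48, 0.06) = 0.06
  A1 & (A1 & A2) = min(a, b) on (0.48, 0.06) = 0.06
  → value = 0.0600
|0.0000 − 0.0600| = 0.060

0.060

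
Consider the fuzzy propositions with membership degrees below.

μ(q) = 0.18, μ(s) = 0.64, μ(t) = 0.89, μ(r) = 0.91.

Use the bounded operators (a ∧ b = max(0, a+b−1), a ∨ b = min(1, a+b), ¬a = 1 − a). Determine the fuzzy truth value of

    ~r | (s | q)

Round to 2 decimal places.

~r = 1 − 0.91 = 0.09
s | q = min(1, a+b) on (0.64, 0.18) = 0.82
~r | (s | q) = min(1, a+b) on (0.09, 0.82) = 0.91

0.91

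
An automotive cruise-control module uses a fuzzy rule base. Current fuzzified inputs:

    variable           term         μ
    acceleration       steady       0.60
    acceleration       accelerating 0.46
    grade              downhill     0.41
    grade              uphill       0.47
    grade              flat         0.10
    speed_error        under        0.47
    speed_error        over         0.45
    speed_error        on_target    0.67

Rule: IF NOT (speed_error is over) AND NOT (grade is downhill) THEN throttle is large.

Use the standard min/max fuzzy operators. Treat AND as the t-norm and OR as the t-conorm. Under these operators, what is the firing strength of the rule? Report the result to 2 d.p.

0.55

firing strength: ¬over=1−0.45=0.55, ¬downhill=1−0.41=0.59; AND[min(a, b)] → w = 0.55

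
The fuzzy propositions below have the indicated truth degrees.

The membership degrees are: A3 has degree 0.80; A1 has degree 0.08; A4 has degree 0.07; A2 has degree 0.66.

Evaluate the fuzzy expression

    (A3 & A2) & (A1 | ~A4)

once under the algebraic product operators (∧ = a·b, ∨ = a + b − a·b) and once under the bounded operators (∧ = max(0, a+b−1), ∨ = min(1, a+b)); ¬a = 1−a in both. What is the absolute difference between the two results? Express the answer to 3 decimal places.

Under algebraic product:
  A3 & A2 = a·b on (0.8000, 0.6600) = 0.5280
  ~A4 = 1 − 0.0700 = 0.9300
  A1 | ~A4 = a + b − a·b on (0.0800, 0.9300) = 0.9356
  (A3 & A2) & (A1 | ~A4) = a·b on (0.5280, 0.9356) = 0.4940
  → value = 0.4940
Under bounded:
  A3 & A2 = max(0, a+b−1) on (0.80, 0.66) = 0.46
  ~A4 = 1 − 0.07 = 0.93
  A1 | ~A4 = min(1, a+b) on (0.08, 0.93) = 1.00
  (A3 & A2) & (A1 | ~A4) = max(0, a+b−1) on (0.46, 1.00) = 0.46
  → value = 0.4600
|0.4940 − 0.4600| = 0.034

0.034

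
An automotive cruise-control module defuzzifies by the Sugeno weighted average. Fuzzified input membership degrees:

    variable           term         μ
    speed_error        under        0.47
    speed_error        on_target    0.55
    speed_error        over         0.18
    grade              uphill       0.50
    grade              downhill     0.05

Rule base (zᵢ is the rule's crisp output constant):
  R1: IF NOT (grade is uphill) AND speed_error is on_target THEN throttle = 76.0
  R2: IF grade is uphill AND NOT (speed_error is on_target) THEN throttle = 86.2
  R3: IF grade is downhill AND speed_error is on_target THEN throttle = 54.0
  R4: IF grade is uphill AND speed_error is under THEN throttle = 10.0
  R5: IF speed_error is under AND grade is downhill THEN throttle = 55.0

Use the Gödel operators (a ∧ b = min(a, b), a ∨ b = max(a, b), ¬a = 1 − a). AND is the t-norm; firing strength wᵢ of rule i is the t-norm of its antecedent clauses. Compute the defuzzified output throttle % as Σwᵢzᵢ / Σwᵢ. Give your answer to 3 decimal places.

R1 (z=76.0): ¬uphill=1−0.50=0.50, on_target=0.55; AND[min(a, b)] → w = 0.50
R2 (z=86.2): uphill=0.50, ¬on_target=1−0.55=0.45; AND[min(a, b)] → w = 0.45
R3 (z=54.0): downhill=0.05, on_target=0.55; AND[min(a, b)] → w = 0.05
R4 (z=10.0): uphill=0.50, under=0.47; AND[min(a, b)] → w = 0.47
R5 (z=55.0): under=0.47, downhill=0.05; AND[min(a, b)] → w = 0.05
Weighted average = (0.50·76.0 + 0.45·86.2 + 0.05·54.0 + 0.47·10.0 + 0.05·55.0) / (0.50 + 0.45 + 0.05 + 0.47 + 0.05)
  = 86.9400 / 1.5200 = 57.197

57.197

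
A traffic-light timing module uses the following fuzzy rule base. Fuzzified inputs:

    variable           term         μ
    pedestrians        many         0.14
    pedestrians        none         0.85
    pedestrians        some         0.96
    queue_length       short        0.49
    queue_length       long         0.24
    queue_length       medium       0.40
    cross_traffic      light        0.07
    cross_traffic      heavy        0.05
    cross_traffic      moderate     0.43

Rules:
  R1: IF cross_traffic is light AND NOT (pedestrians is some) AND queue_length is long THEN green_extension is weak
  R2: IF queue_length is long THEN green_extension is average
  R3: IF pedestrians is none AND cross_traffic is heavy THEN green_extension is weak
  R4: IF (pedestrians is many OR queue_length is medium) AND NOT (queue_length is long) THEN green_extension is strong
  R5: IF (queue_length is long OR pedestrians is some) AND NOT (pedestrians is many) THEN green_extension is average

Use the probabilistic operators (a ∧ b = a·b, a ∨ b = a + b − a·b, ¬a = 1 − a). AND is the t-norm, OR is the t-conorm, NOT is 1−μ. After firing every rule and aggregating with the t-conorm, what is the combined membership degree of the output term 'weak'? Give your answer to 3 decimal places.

R1: light=0.07, ¬some=1−0.96=0.04, long=0.24; AND[a·b] → w = 0.0007
R2: long=0.24 → w = 0.2400
R3: none=0.85, heavy=0.05; AND[a·b] → w = 0.0425
R4: (many=0.14 OR medium=0.40) = 0.4840; AND[a·b] with ¬long=1−0.24=0.76 → w = 0.3678
R5: (long=0.24 OR some=0.96) = 0.9696; AND[a·b] with ¬many=1−0.14=0.86 → w = 0.8339
Rules with consequent 'weak': {R1, R3} → strengths 0.0007, 0.0425
Aggregate via t-conorm [a + b − a·b]: 0.0431

0.043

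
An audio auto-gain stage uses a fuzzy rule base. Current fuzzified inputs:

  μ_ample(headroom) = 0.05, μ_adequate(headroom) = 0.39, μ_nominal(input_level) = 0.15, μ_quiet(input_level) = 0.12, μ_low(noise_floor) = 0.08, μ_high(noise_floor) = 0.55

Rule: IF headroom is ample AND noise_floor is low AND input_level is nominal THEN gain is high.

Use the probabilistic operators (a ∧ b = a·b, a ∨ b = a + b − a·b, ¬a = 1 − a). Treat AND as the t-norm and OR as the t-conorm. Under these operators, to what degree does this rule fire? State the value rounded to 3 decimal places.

firing strength: ample=0.05, low=0.08, nominal=0.15; AND[a·b] → w = 0.0006

0.001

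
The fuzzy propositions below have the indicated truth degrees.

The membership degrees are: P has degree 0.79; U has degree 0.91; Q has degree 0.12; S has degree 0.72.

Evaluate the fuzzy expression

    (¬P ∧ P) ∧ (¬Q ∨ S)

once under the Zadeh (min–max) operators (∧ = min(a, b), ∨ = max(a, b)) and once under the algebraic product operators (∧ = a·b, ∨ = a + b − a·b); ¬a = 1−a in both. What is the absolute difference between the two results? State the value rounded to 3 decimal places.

Under Zadeh (min–max):
  ¬P = 1 − 0.79 = 0.21
  ¬P ∧ P = min(a, b) on (0.21, 0.79) = 0.21
  ¬Q = 1 − 0.12 = 0.88
  ¬Q ∨ S = max(a, b) on (0.88, 0.72) = 0.88
  (¬P ∧ P) ∧ (¬Q ∨ S) = min(a, b) on (0.21, 0.88) = 0.21
  → value = 0.2100
Under algebraic product:
  ¬P = 1 − 0.7900 = 0.2100
  ¬P ∧ P = a·b on (0.2100, 0.7900) = 0.1659
  ¬Q = 1 − 0.1200 = 0.8800
  ¬Q ∨ S = a + b − a·b on (0.8800, 0.7200) = 0.9664
  (¬P ∧ P) ∧ (¬Q ∨ S) = a·b on (0.1659, 0.9664) = 0.1603
  → value = 0.1603
|0.2100 − 0.1603| = 0.050

0.050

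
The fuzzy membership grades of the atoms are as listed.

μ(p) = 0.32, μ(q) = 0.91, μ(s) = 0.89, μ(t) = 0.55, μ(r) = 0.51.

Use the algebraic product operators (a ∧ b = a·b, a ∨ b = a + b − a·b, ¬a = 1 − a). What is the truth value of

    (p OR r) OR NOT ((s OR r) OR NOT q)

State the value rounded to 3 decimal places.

p OR r = a + b − a·b on (0.3200, 0.5100) = 0.6668
s OR r = a + b − a·b on (0.8900, 0.5100) = 0.9461
NOT q = 1 − 0.9100 = 0.0900
(s OR r) OR NOT q = a + b − a·b on (0.9461, 0.0900) = 0.9510
NOT ((s OR r) OR NOT q) = 1 − 0.9510 = 0.0490
(p OR r) OR NOT ((s OR r) OR NOT q) = a + b − a·b on (0.6668, 0.0490) = 0.6831

0.683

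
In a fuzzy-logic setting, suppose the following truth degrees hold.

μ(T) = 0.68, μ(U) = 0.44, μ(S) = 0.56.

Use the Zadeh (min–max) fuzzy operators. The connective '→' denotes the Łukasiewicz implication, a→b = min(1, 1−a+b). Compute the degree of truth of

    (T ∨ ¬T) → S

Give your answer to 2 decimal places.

¬T = 1 − 0.68 = 0.32
T ∨ ¬T = max(a, b) on (0.68, 0.32) = 0.68
(T ∨ ¬T) → S  [Łukasiewicz: min(1, 1−a+b)] with a=0.68, b=0.56 → 0.88

0.88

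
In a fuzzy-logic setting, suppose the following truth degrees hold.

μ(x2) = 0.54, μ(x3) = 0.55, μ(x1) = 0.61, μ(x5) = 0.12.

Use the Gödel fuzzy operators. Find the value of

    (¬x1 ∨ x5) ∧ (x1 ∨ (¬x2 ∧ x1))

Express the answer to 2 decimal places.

0.39

¬x1 = 1 − 0.61 = 0.39
¬x1 ∨ x5 = max(a, b) on (0.39, 0.12) = 0.39
¬x2 = 1 − 0.54 = 0.46
¬x2 ∧ x1 = min(a, b) on (0.46, 0.61) = 0.46
x1 ∨ (¬x2 ∧ x1) = max(a, b) on (0.61, 0.46) = 0.61
(¬x1 ∨ x5) ∧ (x1 ∨ (¬x2 ∧ x1)) = min(a, b) on (0.39, 0.61) = 0.39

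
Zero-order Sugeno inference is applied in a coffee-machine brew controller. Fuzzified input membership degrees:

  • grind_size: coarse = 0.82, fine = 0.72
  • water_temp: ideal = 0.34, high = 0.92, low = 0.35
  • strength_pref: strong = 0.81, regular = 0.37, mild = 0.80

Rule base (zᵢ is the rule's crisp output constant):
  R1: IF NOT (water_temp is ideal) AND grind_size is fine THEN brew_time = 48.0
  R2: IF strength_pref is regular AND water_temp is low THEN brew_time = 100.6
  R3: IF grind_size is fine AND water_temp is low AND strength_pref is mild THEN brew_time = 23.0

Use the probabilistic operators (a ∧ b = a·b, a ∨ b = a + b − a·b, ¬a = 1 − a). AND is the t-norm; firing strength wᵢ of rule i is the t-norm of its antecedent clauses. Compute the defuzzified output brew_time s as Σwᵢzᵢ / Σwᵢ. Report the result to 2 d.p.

50.20

R1 (z=48.0): ¬ideal=1−0.34=0.66, fine=0.72; AND[a·b] → w = 0.4752
R2 (z=100.6): regular=0.37, low=0.35; AND[a·b] → w = 0.1295
R3 (z=23.0): fine=0.72, low=0.35, mild=0.80; AND[a·b] → w = 0.2016
Weighted average = (0.4752·48.0 + 0.1295·100.6 + 0.2016·23.0) / (0.4752 + 0.1295 + 0.2016)
  = 40.4741 / 0.8063 = 50.20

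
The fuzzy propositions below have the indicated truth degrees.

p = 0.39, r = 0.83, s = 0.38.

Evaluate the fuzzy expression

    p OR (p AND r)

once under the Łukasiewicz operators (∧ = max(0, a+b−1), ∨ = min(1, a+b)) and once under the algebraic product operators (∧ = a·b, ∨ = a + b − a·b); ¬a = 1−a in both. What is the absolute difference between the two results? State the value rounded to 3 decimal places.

0.023

Under Łukasiewicz:
  p AND r = max(0, a+b−1) on (0.39, 0.83) = 0.22
  p OR (p AND r) = min(1, a+b) on (0.39, 0.22) = 0.61
  → value = 0.6100
Under algebraic product:
  p AND r = a·b on (0.3900, 0.8300) = 0.3237
  p OR (p AND r) = a + b − a·b on (0.3900, 0.3237) = 0.5875
  → value = 0.5875
|0.6100 − 0.5875| = 0.023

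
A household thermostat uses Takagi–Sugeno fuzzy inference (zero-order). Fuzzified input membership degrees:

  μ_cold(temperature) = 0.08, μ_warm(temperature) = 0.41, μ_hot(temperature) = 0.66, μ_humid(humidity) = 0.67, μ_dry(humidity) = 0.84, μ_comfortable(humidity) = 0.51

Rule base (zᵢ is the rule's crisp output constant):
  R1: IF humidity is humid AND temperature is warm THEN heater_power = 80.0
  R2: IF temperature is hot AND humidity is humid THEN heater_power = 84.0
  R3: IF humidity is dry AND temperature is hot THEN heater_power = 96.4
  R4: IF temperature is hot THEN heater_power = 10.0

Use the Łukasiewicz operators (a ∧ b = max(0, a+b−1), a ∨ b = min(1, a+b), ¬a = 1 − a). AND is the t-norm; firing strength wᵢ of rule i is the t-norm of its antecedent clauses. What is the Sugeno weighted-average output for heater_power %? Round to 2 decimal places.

56.64

R1 (z=80.0): humid=0.67, warm=0.41; AND[max(0, a+b−1)] → w = 0.08
R2 (z=84.0): hot=0.66, humid=0.67; AND[max(0, a+b−1)] → w = 0.33
R3 (z=96.4): dry=0.84, hot=0.66; AND[max(0, a+b−1)] → w = 0.50
R4 (z=10.0): hot=0.66 → w = 0.66
Weighted average = (0.08·80.0 + 0.33·84.0 + 0.50·96.4 + 0.66·10.0) / (0.08 + 0.33 + 0.50 + 0.66)
  = 88.9200 / 1.5700 = 56.64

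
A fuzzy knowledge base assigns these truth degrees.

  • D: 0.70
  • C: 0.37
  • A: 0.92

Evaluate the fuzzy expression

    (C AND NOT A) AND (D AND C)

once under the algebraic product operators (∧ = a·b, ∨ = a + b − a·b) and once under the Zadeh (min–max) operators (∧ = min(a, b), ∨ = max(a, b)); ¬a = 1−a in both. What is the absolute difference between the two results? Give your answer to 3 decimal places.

0.072

Under algebraic product:
  NOT A = 1 − 0.9200 = 0.0800
  C AND NOT A = a·b on (0.3700, 0.0800) = 0.0296
  D AND C = a·b on (0.7000, 0.3700) = 0.2590
  (C AND NOT A) AND (D AND C) = a·b on (0.0296, 0.2590) = 0.0077
  → value = 0.0077
Under Zadeh (min–max):
  NOT A = 1 − 0.92 = 0.08
  C AND NOT A = min(a, b) on (0.37, 0.08) = 0.08
  D AND C = min(a, b) on (0.70, 0.37) = 0.37
  (C AND NOT A) AND (D AND C) = min(a, b) on (0.08, 0.37) = 0.08
  → value = 0.0800
|0.0077 − 0.0800| = 0.072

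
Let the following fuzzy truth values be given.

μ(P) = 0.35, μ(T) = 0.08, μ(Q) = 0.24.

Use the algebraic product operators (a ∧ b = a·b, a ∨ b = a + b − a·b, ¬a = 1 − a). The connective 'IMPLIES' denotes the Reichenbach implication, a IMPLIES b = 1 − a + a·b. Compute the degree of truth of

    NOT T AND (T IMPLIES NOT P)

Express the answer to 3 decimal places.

NOT T = 1 − 0.0800 = 0.9200
NOT P = 1 − 0.3500 = 0.6500
T IMPLIES NOT P  [Reichenbach: 1 − a + a·b] with a=0.0800, b=0.6500 → 0.9720
NOT T AND (T IMPLIES NOT P) = a·b on (0.9200, 0.9720) = 0.8942

0.894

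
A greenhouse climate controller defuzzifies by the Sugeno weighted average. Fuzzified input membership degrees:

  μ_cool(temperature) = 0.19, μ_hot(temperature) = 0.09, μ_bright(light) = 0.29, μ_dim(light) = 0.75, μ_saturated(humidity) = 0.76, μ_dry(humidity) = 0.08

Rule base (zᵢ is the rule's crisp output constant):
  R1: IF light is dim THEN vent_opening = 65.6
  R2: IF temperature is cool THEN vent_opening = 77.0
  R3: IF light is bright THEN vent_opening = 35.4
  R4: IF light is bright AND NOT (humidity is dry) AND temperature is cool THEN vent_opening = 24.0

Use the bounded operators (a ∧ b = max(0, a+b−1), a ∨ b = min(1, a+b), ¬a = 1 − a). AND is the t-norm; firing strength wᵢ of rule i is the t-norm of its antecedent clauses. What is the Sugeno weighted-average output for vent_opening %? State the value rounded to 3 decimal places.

60.241

R1 (z=65.6): dim=0.75 → w = 0.75
R2 (z=77.0): cool=0.19 → w = 0.19
R3 (z=35.4): bright=0.29 → w = 0.29
R4 (z=24.0): bright=0.29, ¬dry=1−0.08=0.92, cool=0.19; AND[max(0, a+b−1)] → w = 0.00
Weighted average = (0.75·65.6 + 0.19·77.0 + 0.29·35.4 + 0.00·24.0) / (0.75 + 0.19 + 0.29 + 0.00)
  = 74.0960 / 1.2300 = 60.241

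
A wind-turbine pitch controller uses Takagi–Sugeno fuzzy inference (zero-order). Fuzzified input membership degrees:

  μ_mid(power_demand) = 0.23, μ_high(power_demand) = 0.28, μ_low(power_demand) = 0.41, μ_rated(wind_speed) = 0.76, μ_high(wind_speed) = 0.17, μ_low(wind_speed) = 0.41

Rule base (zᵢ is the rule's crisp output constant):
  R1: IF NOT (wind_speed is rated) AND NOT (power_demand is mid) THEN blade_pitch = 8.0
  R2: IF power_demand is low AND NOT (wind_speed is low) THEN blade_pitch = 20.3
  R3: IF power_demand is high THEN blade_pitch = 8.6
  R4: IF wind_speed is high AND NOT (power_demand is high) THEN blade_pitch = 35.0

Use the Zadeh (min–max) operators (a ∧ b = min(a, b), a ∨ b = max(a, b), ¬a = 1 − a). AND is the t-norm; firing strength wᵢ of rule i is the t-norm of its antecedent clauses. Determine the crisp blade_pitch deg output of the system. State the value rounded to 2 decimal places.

R1 (z=8.0): ¬rated=1−0.76=0.24, ¬mid=1−0.23=0.77; AND[min(a, b)] → w = 0.24
R2 (z=20.3): low=0.41, ¬low=1−0.41=0.59; AND[min(a, b)] → w = 0.41
R3 (z=8.6): high=0.28 → w = 0.28
R4 (z=35.0): high=0.17, ¬high=1−0.28=0.72; AND[min(a, b)] → w = 0.17
Weighted average = (0.24·8.0 + 0.41·20.3 + 0.28·8.6 + 0.17·35.0) / (0.24 + 0.41 + 0.28 + 0.17)
  = 18.6010 / 1.1000 = 16.91

16.91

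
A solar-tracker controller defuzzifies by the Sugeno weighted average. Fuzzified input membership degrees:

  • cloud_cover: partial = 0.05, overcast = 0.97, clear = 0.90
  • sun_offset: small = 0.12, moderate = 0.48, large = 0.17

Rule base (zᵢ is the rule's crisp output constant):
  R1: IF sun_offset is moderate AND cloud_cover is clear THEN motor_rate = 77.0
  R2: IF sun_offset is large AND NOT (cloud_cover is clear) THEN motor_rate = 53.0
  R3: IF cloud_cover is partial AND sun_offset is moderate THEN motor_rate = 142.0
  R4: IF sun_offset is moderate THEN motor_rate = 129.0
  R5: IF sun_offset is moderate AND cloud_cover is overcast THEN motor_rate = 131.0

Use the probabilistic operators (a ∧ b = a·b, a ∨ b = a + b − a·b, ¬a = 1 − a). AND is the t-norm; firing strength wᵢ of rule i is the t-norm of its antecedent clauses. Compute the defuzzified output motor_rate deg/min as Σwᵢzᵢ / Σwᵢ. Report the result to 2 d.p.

R1 (z=77.0): moderate=0.48, clear=0.90; AND[a·b] → w = 0.4320
R2 (z=53.0): large=0.17, ¬clear=1−0.90=0.10; AND[a·b] → w = 0.0170
R3 (z=142.0): partial=0.05, moderate=0.48; AND[a·b] → w = 0.0240
R4 (z=129.0): moderate=0.48 → w = 0.4800
R5 (z=131.0): moderate=0.48, overcast=0.97; AND[a·b] → w = 0.4656
Weighted average = (0.4320·77.0 + 0.0170·53.0 + 0.0240·142.0 + 0.4800·129.0 + 0.4656·131.0) / (0.4320 + 0.0170 + 0.0240 + 0.4800 + 0.4656)
  = 160.4866 / 1.4186 = 113.13

113.13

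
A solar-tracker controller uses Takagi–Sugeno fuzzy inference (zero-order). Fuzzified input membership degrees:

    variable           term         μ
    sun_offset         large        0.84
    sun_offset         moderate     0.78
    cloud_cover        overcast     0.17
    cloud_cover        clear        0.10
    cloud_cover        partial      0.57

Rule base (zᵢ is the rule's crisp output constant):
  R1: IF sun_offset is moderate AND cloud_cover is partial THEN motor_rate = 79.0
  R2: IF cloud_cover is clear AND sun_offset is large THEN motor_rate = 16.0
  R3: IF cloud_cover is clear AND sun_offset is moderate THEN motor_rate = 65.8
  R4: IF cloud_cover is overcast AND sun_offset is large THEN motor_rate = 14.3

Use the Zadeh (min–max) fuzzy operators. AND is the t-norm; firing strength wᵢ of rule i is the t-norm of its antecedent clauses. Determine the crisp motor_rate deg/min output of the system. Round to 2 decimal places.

R1 (z=79.0): moderate=0.78, partial=0.57; AND[min(a, b)] → w = 0.57
R2 (z=16.0): clear=0.10, large=0.84; AND[min(a, b)] → w = 0.10
R3 (z=65.8): clear=0.10, moderate=0.78; AND[min(a, b)] → w = 0.10
R4 (z=14.3): overcast=0.17, large=0.84; AND[min(a, b)] → w = 0.17
Weighted average = (0.57·79.0 + 0.10·16.0 + 0.10·65.8 + 0.17·14.3) / (0.57 + 0.10 + 0.10 + 0.17)
  = 55.6410 / 0.9400 = 59.19

59.19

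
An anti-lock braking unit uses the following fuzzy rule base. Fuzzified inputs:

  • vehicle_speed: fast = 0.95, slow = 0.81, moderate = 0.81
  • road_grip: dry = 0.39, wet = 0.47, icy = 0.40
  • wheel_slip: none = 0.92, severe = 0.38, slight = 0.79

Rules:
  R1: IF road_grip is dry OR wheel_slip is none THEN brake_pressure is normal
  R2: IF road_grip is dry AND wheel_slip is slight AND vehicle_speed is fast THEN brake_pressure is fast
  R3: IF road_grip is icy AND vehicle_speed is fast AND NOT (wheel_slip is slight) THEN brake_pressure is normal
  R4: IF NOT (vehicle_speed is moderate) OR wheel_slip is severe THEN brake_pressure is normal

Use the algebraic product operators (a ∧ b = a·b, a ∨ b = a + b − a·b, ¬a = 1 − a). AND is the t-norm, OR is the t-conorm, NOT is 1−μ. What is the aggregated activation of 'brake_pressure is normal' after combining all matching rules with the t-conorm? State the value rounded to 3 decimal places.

0.977

R1: dry=0.39, none=0.92; OR[a + b − a·b] → w = 0.9512
R2: dry=0.39, slight=0.79, fast=0.95; AND[a·b] → w = 0.2927
R3: icy=0.40, fast=0.95, ¬slight=1−0.79=0.21; AND[a·b] → w = 0.0798
R4: ¬moderate=1−0.81=0.19, severe=0.38; OR[a + b − a·b] → w = 0.4978
Rules with consequent 'normal': {R1, R3, R4} → strengths 0.9512, 0.0798, 0.4978
Aggregate via t-conorm [a + b − a·b]: 0.9774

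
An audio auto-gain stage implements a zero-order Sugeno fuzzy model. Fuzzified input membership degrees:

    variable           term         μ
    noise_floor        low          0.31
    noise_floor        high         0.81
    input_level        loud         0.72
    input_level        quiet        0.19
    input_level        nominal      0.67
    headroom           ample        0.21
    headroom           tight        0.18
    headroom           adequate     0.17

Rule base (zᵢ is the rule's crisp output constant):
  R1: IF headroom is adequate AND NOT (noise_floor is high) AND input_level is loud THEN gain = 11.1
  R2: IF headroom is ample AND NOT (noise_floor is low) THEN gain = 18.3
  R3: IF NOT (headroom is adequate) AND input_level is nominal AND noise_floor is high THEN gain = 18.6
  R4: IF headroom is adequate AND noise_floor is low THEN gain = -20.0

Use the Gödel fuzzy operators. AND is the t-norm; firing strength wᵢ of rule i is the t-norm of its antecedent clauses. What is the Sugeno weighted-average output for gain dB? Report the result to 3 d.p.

12.125

R1 (z=11.1): adequate=0.17, ¬high=1−0.81=0.19, loud=0.72; AND[min(a, b)] → w = 0.17
R2 (z=18.3): ample=0.21, ¬low=1−0.31=0.69; AND[min(a, b)] → w = 0.21
R3 (z=18.6): ¬adequate=1−0.17=0.83, nominal=0.67, high=0.81; AND[min(a, b)] → w = 0.67
R4 (z=-20.0): adequate=0.17, low=0.31; AND[min(a, b)] → w = 0.17
Weighted average = (0.17·11.1 + 0.21·18.3 + 0.67·18.6 + 0.17·-20.0) / (0.17 + 0.21 + 0.67 + 0.17)
  = 14.7920 / 1.2200 = 12.125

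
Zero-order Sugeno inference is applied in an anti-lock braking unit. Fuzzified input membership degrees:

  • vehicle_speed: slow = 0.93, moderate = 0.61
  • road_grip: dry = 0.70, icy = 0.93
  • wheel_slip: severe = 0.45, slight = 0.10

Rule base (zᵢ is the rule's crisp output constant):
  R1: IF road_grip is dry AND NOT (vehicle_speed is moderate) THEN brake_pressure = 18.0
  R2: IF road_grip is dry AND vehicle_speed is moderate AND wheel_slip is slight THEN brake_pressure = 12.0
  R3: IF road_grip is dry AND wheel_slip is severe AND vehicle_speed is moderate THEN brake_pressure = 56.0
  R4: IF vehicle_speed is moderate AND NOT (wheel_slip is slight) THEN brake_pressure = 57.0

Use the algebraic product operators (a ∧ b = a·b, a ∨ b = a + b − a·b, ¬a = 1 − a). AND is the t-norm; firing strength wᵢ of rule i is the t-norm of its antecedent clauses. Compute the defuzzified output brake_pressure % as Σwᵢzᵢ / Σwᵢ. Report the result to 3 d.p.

R1 (z=18.0): dry=0.70, ¬moderate=1−0.61=0.39; AND[a·b] → w = 0.2730
R2 (z=12.0): dry=0.70, moderate=0.61, slight=0.10; AND[a·b] → w = 0.0427
R3 (z=56.0): dry=0.70, severe=0.45, moderate=0.61; AND[a·b] → w = 0.1921
R4 (z=57.0): moderate=0.61, ¬slight=1−0.10=0.90; AND[a·b] → w = 0.5490
Weighted average = (0.2730·18.0 + 0.0427·12.0 + 0.1921·56.0 + 0.5490·57.0) / (0.2730 + 0.0427 + 0.1921 + 0.5490)
  = 47.4798 / 1.0569 = 44.926

44.926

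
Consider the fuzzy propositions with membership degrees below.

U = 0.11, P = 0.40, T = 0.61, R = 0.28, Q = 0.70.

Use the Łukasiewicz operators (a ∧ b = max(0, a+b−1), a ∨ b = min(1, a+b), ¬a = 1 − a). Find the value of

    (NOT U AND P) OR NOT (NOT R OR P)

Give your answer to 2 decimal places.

0.29

NOT U = 1 − 0.11 = 0.89
NOT U AND P = max(0, a+b−1) on (0.89, 0.40) = 0.29
NOT R = 1 − 0.28 = 0.72
NOT R OR P = min(1, a+b) on (0.72, 0.40) = 1.00
NOT (NOT R OR P) = 1 − 1.00 = 0.00
(NOT U AND P) OR NOT (NOT R OR P) = min(1, a+b) on (0.29, 0.00) = 0.29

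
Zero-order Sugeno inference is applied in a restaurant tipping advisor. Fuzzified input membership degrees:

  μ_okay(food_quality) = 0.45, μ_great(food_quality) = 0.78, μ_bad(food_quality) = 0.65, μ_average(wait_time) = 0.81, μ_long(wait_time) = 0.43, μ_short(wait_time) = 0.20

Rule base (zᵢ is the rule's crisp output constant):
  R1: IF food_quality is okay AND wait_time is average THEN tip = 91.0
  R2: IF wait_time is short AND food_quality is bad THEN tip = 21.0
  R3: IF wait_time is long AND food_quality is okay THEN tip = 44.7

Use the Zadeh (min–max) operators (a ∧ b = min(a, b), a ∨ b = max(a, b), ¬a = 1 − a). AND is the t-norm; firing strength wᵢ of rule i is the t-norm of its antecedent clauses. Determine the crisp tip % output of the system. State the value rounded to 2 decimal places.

59.60

R1 (z=91.0): okay=0.45, average=0.81; AND[min(a, b)] → w = 0.45
R2 (z=21.0): short=0.20, bad=0.65; AND[min(a, b)] → w = 0.20
R3 (z=44.7): long=0.43, okay=0.45; AND[min(a, b)] → w = 0.43
Weighted average = (0.45·91.0 + 0.20·21.0 + 0.43·44.7) / (0.45 + 0.20 + 0.43)
  = 64.3710 / 1.0800 = 59.60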